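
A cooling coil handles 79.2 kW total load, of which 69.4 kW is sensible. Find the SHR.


SHR = Q_sensible / Q_total
SHR = 69.4 / 79.2
SHR = 0.876

0.876


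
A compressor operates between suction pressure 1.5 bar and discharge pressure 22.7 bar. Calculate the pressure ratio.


PR = P_high / P_low
PR = 22.7 / 1.5
PR = 15.133

15.133


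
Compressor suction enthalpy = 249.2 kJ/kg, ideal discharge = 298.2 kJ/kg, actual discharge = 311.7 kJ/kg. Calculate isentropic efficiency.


dh_ideal = 298.2 - 249.2 = 49.0 kJ/kg
dh_actual = 311.7 - 249.2 = 62.5 kJ/kg
eta_s = dh_ideal / dh_actual = 49.0 / 62.5
eta_s = 0.784

0.784


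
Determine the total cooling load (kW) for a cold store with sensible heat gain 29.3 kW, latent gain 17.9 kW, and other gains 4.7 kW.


Q_total = Q_s + Q_l + Q_misc
Q_total = 29.3 + 17.9 + 4.7
Q_total = 51.9 kW

51.9


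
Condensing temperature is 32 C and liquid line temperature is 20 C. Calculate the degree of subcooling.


Subcooling = T_cond - T_liquid
Subcooling = 32 - 20
Subcooling = 12 K

12


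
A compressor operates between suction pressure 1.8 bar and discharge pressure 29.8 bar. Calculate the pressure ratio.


PR = P_high / P_low
PR = 29.8 / 1.8
PR = 16.556

16.556


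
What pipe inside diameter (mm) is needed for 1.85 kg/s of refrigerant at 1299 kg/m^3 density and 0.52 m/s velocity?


A = m_dot / (rho * v) = 1.85 / (1299 * 0.52) = 0.002738793154 m^2
d = sqrt(4*A/pi) * 1000
d = 59.1 mm

59.1


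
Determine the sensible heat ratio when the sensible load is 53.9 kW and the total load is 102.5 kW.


SHR = Q_sensible / Q_total
SHR = 53.9 / 102.5
SHR = 0.526

0.526


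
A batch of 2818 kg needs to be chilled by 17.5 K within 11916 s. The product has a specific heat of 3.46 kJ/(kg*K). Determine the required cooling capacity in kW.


Q = m * cp * dT / t
Q = 2818 * 3.46 * 17.5 / 11916
Q = 14.319 kW

14.319


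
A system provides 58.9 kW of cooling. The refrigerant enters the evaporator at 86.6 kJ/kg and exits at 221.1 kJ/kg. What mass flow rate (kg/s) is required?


dh = 221.1 - 86.6 = 134.5 kJ/kg
m_dot = Q / dh = 58.9 / 134.5 = 0.4379 kg/s

0.4379


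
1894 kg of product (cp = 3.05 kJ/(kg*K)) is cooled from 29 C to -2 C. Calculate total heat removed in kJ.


dT = 29 - (-2) = 31 K
Q = m * cp * dT = 1894 * 3.05 * 31
Q = 179078 kJ

179078


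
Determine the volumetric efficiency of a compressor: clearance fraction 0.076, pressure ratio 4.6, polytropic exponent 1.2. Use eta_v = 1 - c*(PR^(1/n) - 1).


PR^(1/n) = 4.6^(1/1.2) = 3.56695962
eta_v = 1 - 0.076 * (3.56695962 - 1)
eta_v = 0.8049

0.8049


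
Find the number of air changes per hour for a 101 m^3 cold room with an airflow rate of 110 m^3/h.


ACH = flow / volume
ACH = 110 / 101
ACH = 1.089

1.089


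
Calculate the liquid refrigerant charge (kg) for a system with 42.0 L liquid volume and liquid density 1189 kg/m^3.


Charge = V * rho / 1000
Charge = 42.0 * 1189 / 1000
Charge = 49.94 kg

49.94


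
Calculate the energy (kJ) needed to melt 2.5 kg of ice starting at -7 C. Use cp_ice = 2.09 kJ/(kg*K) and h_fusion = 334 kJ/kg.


Sensible heat = cp * dT = 2.09 * 7 = 14.63 kJ/kg
Total per kg = 14.63 + 334 = 348.63 kJ/kg
Q = m * total = 2.5 * 348.63
Q = 871.6 kJ

871.6


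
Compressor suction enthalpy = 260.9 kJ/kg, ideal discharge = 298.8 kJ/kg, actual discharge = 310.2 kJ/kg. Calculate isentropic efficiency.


dh_ideal = 298.8 - 260.9 = 37.9 kJ/kg
dh_actual = 310.2 - 260.9 = 49.3 kJ/kg
eta_s = dh_ideal / dh_actual = 37.9 / 49.3
eta_s = 0.7688

0.7688


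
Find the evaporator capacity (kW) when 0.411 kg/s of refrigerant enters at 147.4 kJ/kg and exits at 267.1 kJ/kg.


dh = 267.1 - 147.4 = 119.7 kJ/kg
Q_evap = m_dot * dh = 0.411 * 119.7
Q_evap = 49.2 kW

49.2


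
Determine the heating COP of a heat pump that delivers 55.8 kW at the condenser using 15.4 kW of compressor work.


COP_hp = Q_cond / W
COP_hp = 55.8 / 15.4
COP_hp = 3.623

3.623


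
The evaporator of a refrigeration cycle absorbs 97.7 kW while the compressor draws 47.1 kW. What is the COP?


COP = Q_evap / W
COP = 97.7 / 47.1
COP = 2.074

2.074


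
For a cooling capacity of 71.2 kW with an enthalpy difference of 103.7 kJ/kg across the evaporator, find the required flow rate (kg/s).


m_dot = Q / dh
m_dot = 71.2 / 103.7
m_dot = 0.6866 kg/s

0.6866


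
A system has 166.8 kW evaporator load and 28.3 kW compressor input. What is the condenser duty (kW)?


Q_cond = Q_evap + W
Q_cond = 166.8 + 28.3
Q_cond = 195.1 kW

195.1


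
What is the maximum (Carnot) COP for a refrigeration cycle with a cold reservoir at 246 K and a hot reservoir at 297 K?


dT = 297 - 246 = 51 K
COP_carnot = T_cold / dT = 246 / 51
COP_carnot = 4.824

4.824


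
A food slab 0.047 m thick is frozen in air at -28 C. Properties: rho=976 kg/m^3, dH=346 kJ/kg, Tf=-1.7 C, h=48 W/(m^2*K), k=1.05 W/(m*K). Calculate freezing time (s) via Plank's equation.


dT = -1.7 - (-28) = 26.3 K
term1 = a/(2h) = 0.047/(2*48) = 0.0004895833333
term2 = a^2/(8k) = 0.047^2/(8*1.05) = 0.0002629761905
t = rho*dH*1000/dT * (term1 + term2)
t = 976*346*1000/26.3 * (0.0004895833333 + 0.0002629761905)
t = 9663 s

9663


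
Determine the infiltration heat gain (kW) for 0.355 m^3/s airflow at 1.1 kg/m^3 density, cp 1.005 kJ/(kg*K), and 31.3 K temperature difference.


Q = V_dot * rho * cp * dT
Q = 0.355 * 1.1 * 1.005 * 31.3
Q = 12.284 kW

12.284


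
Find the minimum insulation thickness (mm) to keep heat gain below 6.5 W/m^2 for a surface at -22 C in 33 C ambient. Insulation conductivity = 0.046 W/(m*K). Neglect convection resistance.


dT = 33 - (-22) = 55 K
thickness = k * dT / q_max * 1000
thickness = 0.046 * 55 / 6.5 * 1000
thickness = 389.2 mm

389.2


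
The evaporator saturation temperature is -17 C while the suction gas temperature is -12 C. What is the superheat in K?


Superheat = T_suction - T_evap
Superheat = -12 - (-17)
Superheat = 5 K

5


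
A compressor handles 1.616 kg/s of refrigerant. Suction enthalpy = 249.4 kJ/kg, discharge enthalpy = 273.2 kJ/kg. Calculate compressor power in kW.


dh = 273.2 - 249.4 = 23.8 kJ/kg
W = m_dot * dh = 1.616 * 23.8 = 38.46 kW

38.46


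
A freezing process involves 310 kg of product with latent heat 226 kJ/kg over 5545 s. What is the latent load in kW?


Q_lat = m * h_fg / t
Q_lat = 310 * 226 / 5545
Q_lat = 12.63 kW

12.63


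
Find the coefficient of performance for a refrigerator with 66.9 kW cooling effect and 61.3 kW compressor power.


COP = Q_evap / W
COP = 66.9 / 61.3
COP = 1.091

1.091


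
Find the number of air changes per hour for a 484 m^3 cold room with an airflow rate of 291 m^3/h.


ACH = flow / volume
ACH = 291 / 484
ACH = 0.601

0.601


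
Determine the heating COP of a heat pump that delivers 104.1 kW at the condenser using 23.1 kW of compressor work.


COP_hp = Q_cond / W
COP_hp = 104.1 / 23.1
COP_hp = 4.506

4.506


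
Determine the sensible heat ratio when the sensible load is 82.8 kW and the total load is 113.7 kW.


SHR = Q_sensible / Q_total
SHR = 82.8 / 113.7
SHR = 0.728

0.728


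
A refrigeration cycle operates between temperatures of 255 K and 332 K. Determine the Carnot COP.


dT = 332 - 255 = 77 K
COP_carnot = T_cold / dT = 255 / 77
COP_carnot = 3.312

3.312


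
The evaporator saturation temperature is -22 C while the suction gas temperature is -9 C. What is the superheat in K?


Superheat = T_suction - T_evap
Superheat = -9 - (-22)
Superheat = 13 K

13


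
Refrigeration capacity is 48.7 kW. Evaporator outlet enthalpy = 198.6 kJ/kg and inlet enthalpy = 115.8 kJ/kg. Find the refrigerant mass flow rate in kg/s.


dh = 198.6 - 115.8 = 82.8 kJ/kg
m_dot = Q / dh = 48.7 / 82.8 = 0.5882 kg/s

0.5882


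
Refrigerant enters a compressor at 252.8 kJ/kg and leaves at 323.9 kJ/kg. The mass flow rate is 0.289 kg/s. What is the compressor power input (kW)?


dh = 323.9 - 252.8 = 71.1 kJ/kg
W = m_dot * dh = 0.289 * 71.1 = 20.55 kW

20.55


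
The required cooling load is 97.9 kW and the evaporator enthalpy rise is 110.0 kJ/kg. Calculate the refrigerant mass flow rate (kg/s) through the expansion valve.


m_dot = Q / dh
m_dot = 97.9 / 110.0
m_dot = 0.89 kg/s

0.89


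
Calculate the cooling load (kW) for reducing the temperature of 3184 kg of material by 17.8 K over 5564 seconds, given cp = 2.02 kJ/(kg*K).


Q = m * cp * dT / t
Q = 3184 * 2.02 * 17.8 / 5564
Q = 20.576 kW

20.576


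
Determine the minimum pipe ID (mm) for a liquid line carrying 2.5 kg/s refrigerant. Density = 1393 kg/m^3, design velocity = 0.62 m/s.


A = m_dot / (rho * v) = 2.5 / (1393 * 0.62) = 0.00289465762 m^2
d = sqrt(4*A/pi) * 1000
d = 60.7 mm

60.7


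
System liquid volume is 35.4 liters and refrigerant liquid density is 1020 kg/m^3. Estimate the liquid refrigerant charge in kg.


Charge = V * rho / 1000
Charge = 35.4 * 1020 / 1000
Charge = 36.11 kg

36.11


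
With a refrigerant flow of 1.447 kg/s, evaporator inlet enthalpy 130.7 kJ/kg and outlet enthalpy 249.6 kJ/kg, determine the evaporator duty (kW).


dh = 249.6 - 130.7 = 118.9 kJ/kg
Q_evap = m_dot * dh = 1.447 * 118.9
Q_evap = 172.05 kW

172.05


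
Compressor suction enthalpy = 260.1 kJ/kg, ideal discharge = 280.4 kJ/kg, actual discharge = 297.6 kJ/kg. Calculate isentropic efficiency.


dh_ideal = 280.4 - 260.1 = 20.3 kJ/kg
dh_actual = 297.6 - 260.1 = 37.5 kJ/kg
eta_s = dh_ideal / dh_actual = 20.3 / 37.5
eta_s = 0.5413

0.5413


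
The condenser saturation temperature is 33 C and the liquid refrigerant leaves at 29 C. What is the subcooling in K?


Subcooling = T_cond - T_liquid
Subcooling = 33 - 29
Subcooling = 4 K

4


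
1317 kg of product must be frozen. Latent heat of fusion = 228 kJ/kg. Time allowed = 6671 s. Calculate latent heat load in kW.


Q_lat = m * h_fg / t
Q_lat = 1317 * 228 / 6671
Q_lat = 45.01 kW

45.01


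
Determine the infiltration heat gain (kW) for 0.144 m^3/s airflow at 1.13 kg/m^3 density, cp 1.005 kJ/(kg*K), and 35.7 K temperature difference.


Q = V_dot * rho * cp * dT
Q = 0.144 * 1.13 * 1.005 * 35.7
Q = 5.838 kW

5.838


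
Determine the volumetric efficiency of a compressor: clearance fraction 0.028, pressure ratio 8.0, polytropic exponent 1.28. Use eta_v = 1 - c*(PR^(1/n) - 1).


PR^(1/n) = 8.0^(1/1.28) = 5.07620383
eta_v = 1 - 0.028 * (5.07620383 - 1)
eta_v = 0.8859

0.8859


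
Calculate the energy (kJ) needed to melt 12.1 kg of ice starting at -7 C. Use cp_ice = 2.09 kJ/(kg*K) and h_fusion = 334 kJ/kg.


Sensible heat = cp * dT = 2.09 * 7 = 14.63 kJ/kg
Total per kg = 14.63 + 334 = 348.63 kJ/kg
Q = m * total = 12.1 * 348.63
Q = 4218.4 kJ

4218.4


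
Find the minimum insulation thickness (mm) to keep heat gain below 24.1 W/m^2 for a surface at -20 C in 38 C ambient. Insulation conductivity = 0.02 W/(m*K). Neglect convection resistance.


dT = 38 - (-20) = 58 K
thickness = k * dT / q_max * 1000
thickness = 0.02 * 58 / 24.1 * 1000
thickness = 48.1 mm

48.1


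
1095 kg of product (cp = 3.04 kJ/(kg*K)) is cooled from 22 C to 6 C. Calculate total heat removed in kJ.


dT = 22 - (6) = 16 K
Q = m * cp * dT = 1095 * 3.04 * 16
Q = 53261 kJ

53261


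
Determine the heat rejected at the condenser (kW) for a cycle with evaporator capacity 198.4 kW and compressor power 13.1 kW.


Q_cond = Q_evap + W
Q_cond = 198.4 + 13.1
Q_cond = 211.5 kW

211.5


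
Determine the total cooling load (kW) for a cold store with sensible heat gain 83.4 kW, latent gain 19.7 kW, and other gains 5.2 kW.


Q_total = Q_s + Q_l + Q_misc
Q_total = 83.4 + 19.7 + 5.2
Q_total = 108.3 kW

108.3


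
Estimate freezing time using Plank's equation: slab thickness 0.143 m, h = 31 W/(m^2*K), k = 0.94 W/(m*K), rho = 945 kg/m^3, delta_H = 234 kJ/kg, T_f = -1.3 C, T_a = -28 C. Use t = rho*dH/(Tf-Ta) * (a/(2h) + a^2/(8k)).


dT = -1.3 - (-28) = 26.7 K
term1 = a/(2h) = 0.143/(2*31) = 0.002306451613
term2 = a^2/(8k) = 0.143^2/(8*0.94) = 0.002719281915
t = rho*dH*1000/dT * (term1 + term2)
t = 945*234*1000/26.7 * (0.002306451613 + 0.002719281915)
t = 41623 s

41623


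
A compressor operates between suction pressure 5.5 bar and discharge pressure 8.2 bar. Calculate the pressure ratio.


PR = P_high / P_low
PR = 8.2 / 5.5
PR = 1.491

1.491


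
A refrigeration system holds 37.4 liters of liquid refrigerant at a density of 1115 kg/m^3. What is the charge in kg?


Charge = V * rho / 1000
Charge = 37.4 * 1115 / 1000
Charge = 41.7 kg

41.7


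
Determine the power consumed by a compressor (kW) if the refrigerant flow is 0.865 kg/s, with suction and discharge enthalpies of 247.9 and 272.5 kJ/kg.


dh = 272.5 - 247.9 = 24.6 kJ/kg
W = m_dot * dh = 0.865 * 24.6 = 21.28 kW

21.28


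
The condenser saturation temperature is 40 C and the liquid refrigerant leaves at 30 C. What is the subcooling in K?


Subcooling = T_cond - T_liquid
Subcooling = 40 - 30
Subcooling = 10 K

10


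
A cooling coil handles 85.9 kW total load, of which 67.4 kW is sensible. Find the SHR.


SHR = Q_sensible / Q_total
SHR = 67.4 / 85.9
SHR = 0.785

0.785


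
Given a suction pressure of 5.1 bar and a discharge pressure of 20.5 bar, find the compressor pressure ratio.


PR = P_high / P_low
PR = 20.5 / 5.1
PR = 4.02

4.02


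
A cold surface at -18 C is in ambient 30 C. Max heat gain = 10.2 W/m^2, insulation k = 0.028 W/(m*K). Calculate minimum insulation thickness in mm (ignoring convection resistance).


dT = 30 - (-18) = 48 K
thickness = k * dT / q_max * 1000
thickness = 0.028 * 48 / 10.2 * 1000
thickness = 131.8 mm

131.8


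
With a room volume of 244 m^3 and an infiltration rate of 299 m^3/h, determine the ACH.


ACH = flow / volume
ACH = 299 / 244
ACH = 1.225

1.225


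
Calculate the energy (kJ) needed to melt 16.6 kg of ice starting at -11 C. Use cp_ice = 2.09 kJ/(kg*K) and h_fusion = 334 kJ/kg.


Sensible heat = cp * dT = 2.09 * 11 = 22.99 kJ/kg
Total per kg = 22.99 + 334 = 356.99 kJ/kg
Q = m * total = 16.6 * 356.99
Q = 5926.0 kJ

5926.0


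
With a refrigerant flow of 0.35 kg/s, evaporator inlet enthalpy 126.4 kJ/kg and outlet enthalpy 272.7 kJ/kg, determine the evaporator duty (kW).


dh = 272.7 - 126.4 = 146.3 kJ/kg
Q_evap = m_dot * dh = 0.35 * 146.3
Q_evap = 51.21 kW

51.21


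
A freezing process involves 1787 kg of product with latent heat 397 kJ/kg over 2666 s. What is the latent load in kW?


Q_lat = m * h_fg / t
Q_lat = 1787 * 397 / 2666
Q_lat = 266.11 kW

266.11


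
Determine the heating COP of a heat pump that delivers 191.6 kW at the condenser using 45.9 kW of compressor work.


COP_hp = Q_cond / W
COP_hp = 191.6 / 45.9
COP_hp = 4.174

4.174


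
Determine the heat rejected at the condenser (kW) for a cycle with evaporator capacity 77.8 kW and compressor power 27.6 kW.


Q_cond = Q_evap + W
Q_cond = 77.8 + 27.6
Q_cond = 105.4 kW

105.4


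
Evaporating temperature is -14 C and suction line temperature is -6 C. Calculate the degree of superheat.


Superheat = T_suction - T_evap
Superheat = -6 - (-14)
Superheat = 8 K

8


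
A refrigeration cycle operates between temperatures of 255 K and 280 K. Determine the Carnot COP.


dT = 280 - 255 = 25 K
COP_carnot = T_cold / dT = 255 / 25
COP_carnot = 10.2

10.2


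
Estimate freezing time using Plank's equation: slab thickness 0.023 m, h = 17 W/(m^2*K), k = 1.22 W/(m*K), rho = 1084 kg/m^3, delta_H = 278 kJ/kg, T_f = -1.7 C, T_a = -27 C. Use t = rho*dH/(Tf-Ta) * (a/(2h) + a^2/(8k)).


dT = -1.7 - (-27) = 25.3 K
term1 = a/(2h) = 0.023/(2*17) = 0.0006764705882
term2 = a^2/(8k) = 0.023^2/(8*1.22) = 0.00005420081967
t = rho*dH*1000/dT * (term1 + term2)
t = 1084*278*1000/25.3 * (0.0006764705882 + 0.00005420081967)
t = 8703 s

8703


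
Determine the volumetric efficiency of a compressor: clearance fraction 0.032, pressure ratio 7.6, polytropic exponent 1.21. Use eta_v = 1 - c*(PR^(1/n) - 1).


PR^(1/n) = 7.6^(1/1.21) = 5.3449681
eta_v = 1 - 0.032 * (5.3449681 - 1)
eta_v = 0.861

0.861


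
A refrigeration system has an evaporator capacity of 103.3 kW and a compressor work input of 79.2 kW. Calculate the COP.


COP = Q_evap / W
COP = 103.3 / 79.2
COP = 1.304

1.304


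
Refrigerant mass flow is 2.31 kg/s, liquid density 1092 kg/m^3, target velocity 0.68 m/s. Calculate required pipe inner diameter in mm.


A = m_dot / (rho * v) = 2.31 / (1092 * 0.68) = 0.003110859729 m^2
d = sqrt(4*A/pi) * 1000
d = 62.9 mm

62.9


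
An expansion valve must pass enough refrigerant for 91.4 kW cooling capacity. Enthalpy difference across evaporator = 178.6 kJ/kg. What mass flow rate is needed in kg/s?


m_dot = Q / dh
m_dot = 91.4 / 178.6
m_dot = 0.5118 kg/s

0.5118


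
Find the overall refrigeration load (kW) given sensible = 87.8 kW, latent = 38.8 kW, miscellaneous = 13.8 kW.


Q_total = Q_s + Q_l + Q_misc
Q_total = 87.8 + 38.8 + 13.8
Q_total = 140.4 kW

140.4


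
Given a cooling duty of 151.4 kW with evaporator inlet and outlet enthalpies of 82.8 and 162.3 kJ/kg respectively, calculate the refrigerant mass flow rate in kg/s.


dh = 162.3 - 82.8 = 79.5 kJ/kg
m_dot = Q / dh = 151.4 / 79.5 = 1.9044 kg/s

1.9044


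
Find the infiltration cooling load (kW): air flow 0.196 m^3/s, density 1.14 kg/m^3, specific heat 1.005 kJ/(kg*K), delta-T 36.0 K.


Q = V_dot * rho * cp * dT
Q = 0.196 * 1.14 * 1.005 * 36.0
Q = 8.084 kW

8.084


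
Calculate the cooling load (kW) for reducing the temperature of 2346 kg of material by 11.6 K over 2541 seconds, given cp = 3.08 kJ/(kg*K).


Q = m * cp * dT / t
Q = 2346 * 3.08 * 11.6 / 2541
Q = 32.986 kW

32.986


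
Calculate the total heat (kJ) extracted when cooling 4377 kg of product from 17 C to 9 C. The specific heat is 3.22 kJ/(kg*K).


dT = 17 - (9) = 8 K
Q = m * cp * dT = 4377 * 3.22 * 8
Q = 112752 kJ

112752


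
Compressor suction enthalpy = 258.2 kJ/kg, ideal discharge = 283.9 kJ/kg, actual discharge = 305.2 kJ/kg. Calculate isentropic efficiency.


dh_ideal = 283.9 - 258.2 = 25.7 kJ/kg
dh_actual = 305.2 - 258.2 = 47.0 kJ/kg
eta_s = dh_ideal / dh_actual = 25.7 / 47.0
eta_s = 0.5468

0.5468


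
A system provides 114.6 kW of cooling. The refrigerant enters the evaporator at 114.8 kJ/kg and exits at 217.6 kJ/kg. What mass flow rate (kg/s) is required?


dh = 217.6 - 114.8 = 102.8 kJ/kg
m_dot = Q / dh = 114.6 / 102.8 = 1.1148 kg/s

1.1148


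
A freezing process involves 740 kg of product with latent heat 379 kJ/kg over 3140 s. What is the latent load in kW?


Q_lat = m * h_fg / t
Q_lat = 740 * 379 / 3140
Q_lat = 89.32 kW

89.32


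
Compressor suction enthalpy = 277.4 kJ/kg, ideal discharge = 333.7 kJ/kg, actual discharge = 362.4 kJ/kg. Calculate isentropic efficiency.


dh_ideal = 333.7 - 277.4 = 56.3 kJ/kg
dh_actual = 362.4 - 277.4 = 85.0 kJ/kg
eta_s = dh_ideal / dh_actual = 56.3 / 85.0
eta_s = 0.6624

0.6624


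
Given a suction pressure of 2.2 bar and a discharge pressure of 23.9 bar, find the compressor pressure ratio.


PR = P_high / P_low
PR = 23.9 / 2.2
PR = 10.864

10.864


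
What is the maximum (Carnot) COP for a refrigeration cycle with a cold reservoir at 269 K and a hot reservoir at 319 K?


dT = 319 - 269 = 50 K
COP_carnot = T_cold / dT = 269 / 50
COP_carnot = 5.38

5.38


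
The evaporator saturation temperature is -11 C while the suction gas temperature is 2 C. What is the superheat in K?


Superheat = T_suction - T_evap
Superheat = 2 - (-11)
Superheat = 13 K

13


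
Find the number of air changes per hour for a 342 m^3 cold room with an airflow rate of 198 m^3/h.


ACH = flow / volume
ACH = 198 / 342
ACH = 0.579

0.579


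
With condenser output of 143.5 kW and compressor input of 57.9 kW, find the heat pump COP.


COP_hp = Q_cond / W
COP_hp = 143.5 / 57.9
COP_hp = 2.478

2.478


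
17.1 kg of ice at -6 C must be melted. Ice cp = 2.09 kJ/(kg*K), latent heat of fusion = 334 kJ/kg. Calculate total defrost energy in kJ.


Sensible heat = cp * dT = 2.09 * 6 = 12.54 kJ/kg
Total per kg = 12.54 + 334 = 346.54 kJ/kg
Q = m * total = 17.1 * 346.54
Q = 5925.8 kJ

5925.8


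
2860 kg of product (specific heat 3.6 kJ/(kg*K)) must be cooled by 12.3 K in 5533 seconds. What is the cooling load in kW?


Q = m * cp * dT / t
Q = 2860 * 3.6 * 12.3 / 5533
Q = 22.888 kW

22.888


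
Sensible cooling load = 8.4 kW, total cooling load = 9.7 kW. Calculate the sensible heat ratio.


SHR = Q_sensible / Q_total
SHR = 8.4 / 9.7
SHR = 0.866

0.866


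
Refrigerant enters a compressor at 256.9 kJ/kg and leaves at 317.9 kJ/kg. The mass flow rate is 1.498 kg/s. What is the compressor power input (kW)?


dh = 317.9 - 256.9 = 61.0 kJ/kg
W = m_dot * dh = 1.498 * 61.0 = 91.38 kW

91.38


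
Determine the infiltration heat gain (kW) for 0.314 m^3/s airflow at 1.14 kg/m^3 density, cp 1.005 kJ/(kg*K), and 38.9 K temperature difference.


Q = V_dot * rho * cp * dT
Q = 0.314 * 1.14 * 1.005 * 38.9
Q = 13.994 kW

13.994


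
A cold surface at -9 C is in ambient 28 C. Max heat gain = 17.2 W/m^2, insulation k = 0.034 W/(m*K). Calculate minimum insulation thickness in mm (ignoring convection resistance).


dT = 28 - (-9) = 37 K
thickness = k * dT / q_max * 1000
thickness = 0.034 * 37 / 17.2 * 1000
thickness = 73.1 mm

73.1


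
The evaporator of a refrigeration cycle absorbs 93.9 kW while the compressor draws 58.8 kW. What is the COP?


COP = Q_evap / W
COP = 93.9 / 58.8
COP = 1.597

1.597


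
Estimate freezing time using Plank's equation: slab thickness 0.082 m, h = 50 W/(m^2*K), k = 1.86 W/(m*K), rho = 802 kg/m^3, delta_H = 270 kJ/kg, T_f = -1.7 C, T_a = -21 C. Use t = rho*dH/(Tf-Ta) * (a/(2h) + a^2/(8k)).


dT = -1.7 - (-21) = 19.3 K
term1 = a/(2h) = 0.082/(2*50) = 0.00082
term2 = a^2/(8k) = 0.082^2/(8*1.86) = 0.0004518817204
t = rho*dH*1000/dT * (term1 + term2)
t = 802*270*1000/19.3 * (0.00082 + 0.0004518817204)
t = 14270 s

14270


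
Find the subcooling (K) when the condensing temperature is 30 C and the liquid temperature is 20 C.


Subcooling = T_cond - T_liquid
Subcooling = 30 - 20
Subcooling = 10 K

10


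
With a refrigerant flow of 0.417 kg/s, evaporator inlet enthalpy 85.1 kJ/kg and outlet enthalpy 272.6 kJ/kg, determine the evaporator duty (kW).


dh = 272.6 - 85.1 = 187.5 kJ/kg
Q_evap = m_dot * dh = 0.417 * 187.5
Q_evap = 78.19 kW

78.19


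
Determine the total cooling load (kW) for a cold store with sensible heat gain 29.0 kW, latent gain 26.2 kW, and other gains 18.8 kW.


Q_total = Q_s + Q_l + Q_misc
Q_total = 29.0 + 26.2 + 18.8
Q_total = 74.0 kW

74.0


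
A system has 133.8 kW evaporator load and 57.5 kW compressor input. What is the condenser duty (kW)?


Q_cond = Q_evap + W
Q_cond = 133.8 + 57.5
Q_cond = 191.3 kW

191.3


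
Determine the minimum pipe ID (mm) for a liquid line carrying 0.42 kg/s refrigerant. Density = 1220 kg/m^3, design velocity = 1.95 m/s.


A = m_dot / (rho * v) = 0.42 / (1220 * 1.95) = 0.0001765447667 m^2
d = sqrt(4*A/pi) * 1000
d = 15.0 mm

15.0


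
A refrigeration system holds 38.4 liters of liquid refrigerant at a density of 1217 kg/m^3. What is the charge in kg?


Charge = V * rho / 1000
Charge = 38.4 * 1217 / 1000
Charge = 46.73 kg

46.73


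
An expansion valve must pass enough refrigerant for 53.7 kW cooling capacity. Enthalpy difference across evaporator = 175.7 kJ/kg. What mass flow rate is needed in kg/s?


m_dot = Q / dh
m_dot = 53.7 / 175.7
m_dot = 0.3056 kg/s

0.3056


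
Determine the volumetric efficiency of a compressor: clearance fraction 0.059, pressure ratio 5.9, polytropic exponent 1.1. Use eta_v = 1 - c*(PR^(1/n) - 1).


PR^(1/n) = 5.9^(1/1.1) = 5.02081889
eta_v = 1 - 0.059 * (5.02081889 - 1)
eta_v = 0.7628

0.7628


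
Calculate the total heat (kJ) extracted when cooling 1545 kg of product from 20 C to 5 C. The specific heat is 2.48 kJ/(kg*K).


dT = 20 - (5) = 15 K
Q = m * cp * dT = 1545 * 2.48 * 15
Q = 57474 kJ

57474


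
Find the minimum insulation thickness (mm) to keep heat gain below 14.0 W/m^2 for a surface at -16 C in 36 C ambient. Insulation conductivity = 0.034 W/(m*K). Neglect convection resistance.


dT = 36 - (-16) = 52 K
thickness = k * dT / q_max * 1000
thickness = 0.034 * 52 / 14.0 * 1000
thickness = 126.3 mm

126.3


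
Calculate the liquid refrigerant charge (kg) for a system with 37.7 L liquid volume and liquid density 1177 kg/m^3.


Charge = V * rho / 1000
Charge = 37.7 * 1177 / 1000
Charge = 44.37 kg

44.37


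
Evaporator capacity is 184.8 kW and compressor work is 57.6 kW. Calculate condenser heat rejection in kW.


Q_cond = Q_evap + W
Q_cond = 184.8 + 57.6
Q_cond = 242.4 kW

242.4


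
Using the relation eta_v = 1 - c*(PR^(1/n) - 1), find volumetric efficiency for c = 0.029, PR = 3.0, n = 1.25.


PR^(1/n) = 3.0^(1/1.25) = 2.40822469
eta_v = 1 - 0.029 * (2.40822469 - 1)
eta_v = 0.9592

0.9592


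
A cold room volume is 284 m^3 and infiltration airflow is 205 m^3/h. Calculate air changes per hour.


ACH = flow / volume
ACH = 205 / 284
ACH = 0.722

0.722


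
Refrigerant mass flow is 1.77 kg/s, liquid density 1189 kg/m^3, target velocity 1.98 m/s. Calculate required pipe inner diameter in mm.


A = m_dot / (rho * v) = 1.77 / (1189 * 1.98) = 0.0007518413742 m^2
d = sqrt(4*A/pi) * 1000
d = 30.9 mm

30.9


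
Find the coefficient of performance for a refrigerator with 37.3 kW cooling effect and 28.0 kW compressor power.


COP = Q_evap / W
COP = 37.3 / 28.0
COP = 1.332

1.332


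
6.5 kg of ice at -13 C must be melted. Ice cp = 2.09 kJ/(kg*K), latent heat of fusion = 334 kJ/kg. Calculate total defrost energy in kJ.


Sensible heat = cp * dT = 2.09 * 13 = 27.17 kJ/kg
Total per kg = 27.17 + 334 = 361.17 kJ/kg
Q = m * total = 6.5 * 361.17
Q = 2347.6 kJ

2347.6


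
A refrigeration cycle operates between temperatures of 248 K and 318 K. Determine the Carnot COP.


dT = 318 - 248 = 70 K
COP_carnot = T_cold / dT = 248 / 70
COP_carnot = 3.543

3.543


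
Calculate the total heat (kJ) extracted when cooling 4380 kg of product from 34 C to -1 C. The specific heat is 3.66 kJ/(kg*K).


dT = 34 - (-1) = 35 K
Q = m * cp * dT = 4380 * 3.66 * 35
Q = 561078 kJ

561078


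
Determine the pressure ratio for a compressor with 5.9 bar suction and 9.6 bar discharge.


PR = P_high / P_low
PR = 9.6 / 5.9
PR = 1.627

1.627


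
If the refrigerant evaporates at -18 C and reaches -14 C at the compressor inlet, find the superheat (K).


Superheat = T_suction - T_evap
Superheat = -14 - (-18)
Superheat = 4 K

4


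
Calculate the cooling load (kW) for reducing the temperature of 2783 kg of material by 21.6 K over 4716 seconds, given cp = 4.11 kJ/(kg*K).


Q = m * cp * dT / t
Q = 2783 * 4.11 * 21.6 / 4716
Q = 52.388 kW

52.388


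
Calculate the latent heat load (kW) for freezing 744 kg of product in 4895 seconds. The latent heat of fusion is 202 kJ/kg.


Q_lat = m * h_fg / t
Q_lat = 744 * 202 / 4895
Q_lat = 30.7 kW

30.7


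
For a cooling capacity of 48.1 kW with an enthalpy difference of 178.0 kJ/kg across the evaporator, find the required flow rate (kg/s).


m_dot = Q / dh
m_dot = 48.1 / 178.0
m_dot = 0.2702 kg/s

0.2702


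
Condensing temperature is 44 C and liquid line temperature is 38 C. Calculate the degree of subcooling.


Subcooling = T_cond - T_liquid
Subcooling = 44 - 38
Subcooling = 6 K

6


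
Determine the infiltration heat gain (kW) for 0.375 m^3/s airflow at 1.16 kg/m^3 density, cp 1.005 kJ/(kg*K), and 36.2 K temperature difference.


Q = V_dot * rho * cp * dT
Q = 0.375 * 1.16 * 1.005 * 36.2
Q = 15.826 kW

15.826


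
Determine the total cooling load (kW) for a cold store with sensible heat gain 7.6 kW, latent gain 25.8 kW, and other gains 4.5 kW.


Q_total = Q_s + Q_l + Q_misc
Q_total = 7.6 + 25.8 + 4.5
Q_total = 37.9 kW

37.9


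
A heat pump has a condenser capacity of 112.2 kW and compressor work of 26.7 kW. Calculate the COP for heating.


COP_hp = Q_cond / W
COP_hp = 112.2 / 26.7
COP_hp = 4.202

4.202


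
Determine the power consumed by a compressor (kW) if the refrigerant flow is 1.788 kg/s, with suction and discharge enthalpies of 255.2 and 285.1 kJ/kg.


dh = 285.1 - 255.2 = 29.9 kJ/kg
W = m_dot * dh = 1.788 * 29.9 = 53.46 kW

53.46


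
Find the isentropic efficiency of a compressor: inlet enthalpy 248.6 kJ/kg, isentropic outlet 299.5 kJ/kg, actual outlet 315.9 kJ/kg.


dh_ideal = 299.5 - 248.6 = 50.9 kJ/kg
dh_actual = 315.9 - 248.6 = 67.3 kJ/kg
eta_s = dh_ideal / dh_actual = 50.9 / 67.3
eta_s = 0.7563

0.7563


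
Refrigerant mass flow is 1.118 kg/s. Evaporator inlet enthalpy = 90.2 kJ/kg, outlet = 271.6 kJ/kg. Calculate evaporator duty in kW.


dh = 271.6 - 90.2 = 181.4 kJ/kg
Q_evap = m_dot * dh = 1.118 * 181.4
Q_evap = 202.81 kW

202.81


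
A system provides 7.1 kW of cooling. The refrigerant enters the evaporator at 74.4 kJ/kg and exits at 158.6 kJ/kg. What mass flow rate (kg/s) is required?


dh = 158.6 - 74.4 = 84.2 kJ/kg
m_dot = Q / dh = 7.1 / 84.2 = 0.0843 kg/s

0.0843


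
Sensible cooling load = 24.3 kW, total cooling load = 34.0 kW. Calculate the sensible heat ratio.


SHR = Q_sensible / Q_total
SHR = 24.3 / 34.0
SHR = 0.715

0.715


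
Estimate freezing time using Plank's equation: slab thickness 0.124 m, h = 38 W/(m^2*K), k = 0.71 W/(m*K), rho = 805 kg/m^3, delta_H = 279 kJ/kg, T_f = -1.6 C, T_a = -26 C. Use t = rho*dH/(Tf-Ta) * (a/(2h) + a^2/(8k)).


dT = -1.6 - (-26) = 24.4 K
term1 = a/(2h) = 0.124/(2*38) = 0.001631578947
term2 = a^2/(8k) = 0.124^2/(8*0.71) = 0.002707042254
t = rho*dH*1000/dT * (term1 + term2)
t = 805*279*1000/24.4 * (0.001631578947 + 0.002707042254)
t = 39936 s

39936


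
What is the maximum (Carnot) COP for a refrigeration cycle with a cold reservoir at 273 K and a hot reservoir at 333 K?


dT = 333 - 273 = 60 K
COP_carnot = T_cold / dT = 273 / 60
COP_carnot = 4.55

4.55


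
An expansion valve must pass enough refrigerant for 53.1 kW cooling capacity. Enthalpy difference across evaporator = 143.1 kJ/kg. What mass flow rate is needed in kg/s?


m_dot = Q / dh
m_dot = 53.1 / 143.1
m_dot = 0.3711 kg/s

0.3711


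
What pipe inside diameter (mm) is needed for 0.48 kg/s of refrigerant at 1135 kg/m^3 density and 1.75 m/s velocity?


A = m_dot / (rho * v) = 0.48 / (1135 * 1.75) = 0.0002416614223 m^2
d = sqrt(4*A/pi) * 1000
d = 17.5 mm

17.5


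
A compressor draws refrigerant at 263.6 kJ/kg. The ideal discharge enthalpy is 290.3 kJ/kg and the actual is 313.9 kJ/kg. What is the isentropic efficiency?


dh_ideal = 290.3 - 263.6 = 26.7 kJ/kg
dh_actual = 313.9 - 263.6 = 50.3 kJ/kg
eta_s = dh_ideal / dh_actual = 26.7 / 50.3
eta_s = 0.5308

0.5308


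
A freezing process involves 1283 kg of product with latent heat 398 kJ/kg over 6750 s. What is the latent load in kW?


Q_lat = m * h_fg / t
Q_lat = 1283 * 398 / 6750
Q_lat = 75.65 kW

75.65


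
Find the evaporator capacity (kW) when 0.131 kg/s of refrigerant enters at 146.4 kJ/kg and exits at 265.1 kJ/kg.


dh = 265.1 - 146.4 = 118.7 kJ/kg
Q_evap = m_dot * dh = 0.131 * 118.7
Q_evap = 15.55 kW

15.55


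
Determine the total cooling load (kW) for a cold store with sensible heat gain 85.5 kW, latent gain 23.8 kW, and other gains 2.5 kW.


Q_total = Q_s + Q_l + Q_misc
Q_total = 85.5 + 23.8 + 2.5
Q_total = 111.8 kW

111.8


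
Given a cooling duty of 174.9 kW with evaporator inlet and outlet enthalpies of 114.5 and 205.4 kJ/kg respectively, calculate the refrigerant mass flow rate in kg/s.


dh = 205.4 - 114.5 = 90.9 kJ/kg
m_dot = Q / dh = 174.9 / 90.9 = 1.9241 kg/s

1.9241


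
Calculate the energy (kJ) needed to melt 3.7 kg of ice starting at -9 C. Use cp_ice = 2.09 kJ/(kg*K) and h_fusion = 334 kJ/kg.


Sensible heat = cp * dT = 2.09 * 9 = 18.81 kJ/kg
Total per kg = 18.81 + 334 = 352.81 kJ/kg
Q = m * total = 3.7 * 352.81
Q = 1305.4 kJ

1305.4


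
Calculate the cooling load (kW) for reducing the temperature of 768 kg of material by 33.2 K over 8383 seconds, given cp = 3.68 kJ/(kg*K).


Q = m * cp * dT / t
Q = 768 * 3.68 * 33.2 / 8383
Q = 11.193 kW

11.193


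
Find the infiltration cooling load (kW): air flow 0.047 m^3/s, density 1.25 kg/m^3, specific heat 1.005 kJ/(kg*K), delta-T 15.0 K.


Q = V_dot * rho * cp * dT
Q = 0.047 * 1.25 * 1.005 * 15.0
Q = 0.886 kW

0.886


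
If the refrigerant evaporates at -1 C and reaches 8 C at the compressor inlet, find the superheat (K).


Superheat = T_suction - T_evap
Superheat = 8 - (-1)
Superheat = 9 K

9


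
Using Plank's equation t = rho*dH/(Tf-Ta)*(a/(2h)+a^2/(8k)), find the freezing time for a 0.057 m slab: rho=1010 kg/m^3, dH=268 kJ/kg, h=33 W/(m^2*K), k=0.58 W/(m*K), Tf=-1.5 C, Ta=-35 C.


dT = -1.5 - (-35) = 33.5 K
term1 = a/(2h) = 0.057/(2*33) = 0.0008636363636
term2 = a^2/(8k) = 0.057^2/(8*0.58) = 0.0007002155172
t = rho*dH*1000/dT * (term1 + term2)
t = 1010*268*1000/33.5 * (0.0008636363636 + 0.0007002155172)
t = 12636 s

12636


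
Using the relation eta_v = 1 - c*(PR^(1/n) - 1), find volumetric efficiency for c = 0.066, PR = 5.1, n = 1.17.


PR^(1/n) = 5.1^(1/1.17) = 4.02495319
eta_v = 1 - 0.066 * (4.02495319 - 1)
eta_v = 0.8004

0.8004


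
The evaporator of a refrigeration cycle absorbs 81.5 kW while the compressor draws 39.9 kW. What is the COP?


COP = Q_evap / W
COP = 81.5 / 39.9
COP = 2.043

2.043


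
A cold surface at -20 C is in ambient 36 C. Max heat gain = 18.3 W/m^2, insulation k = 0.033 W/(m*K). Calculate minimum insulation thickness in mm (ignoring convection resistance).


dT = 36 - (-20) = 56 K
thickness = k * dT / q_max * 1000
thickness = 0.033 * 56 / 18.3 * 1000
thickness = 101.0 mm

101.0


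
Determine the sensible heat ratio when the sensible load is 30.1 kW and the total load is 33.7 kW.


SHR = Q_sensible / Q_total
SHR = 30.1 / 33.7
SHR = 0.893

0.893


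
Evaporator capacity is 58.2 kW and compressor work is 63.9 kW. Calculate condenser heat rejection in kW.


Q_cond = Q_evap + W
Q_cond = 58.2 + 63.9
Q_cond = 122.1 kW

122.1


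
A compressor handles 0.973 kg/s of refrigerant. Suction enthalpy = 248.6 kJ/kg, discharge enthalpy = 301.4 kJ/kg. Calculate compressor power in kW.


dh = 301.4 - 248.6 = 52.8 kJ/kg
W = m_dot * dh = 0.973 * 52.8 = 51.37 kW

51.37


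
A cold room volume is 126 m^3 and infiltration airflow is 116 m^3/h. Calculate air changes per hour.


ACH = flow / volume
ACH = 116 / 126
ACH = 0.921

0.921


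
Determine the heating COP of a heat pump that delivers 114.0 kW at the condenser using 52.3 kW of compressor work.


COP_hp = Q_cond / W
COP_hp = 114.0 / 52.3
COP_hp = 2.18

2.18


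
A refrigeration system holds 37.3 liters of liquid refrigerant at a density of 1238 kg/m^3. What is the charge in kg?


Charge = V * rho / 1000
Charge = 37.3 * 1238 / 1000
Charge = 46.18 kg

46.18


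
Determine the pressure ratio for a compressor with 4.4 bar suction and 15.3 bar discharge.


PR = P_high / P_low
PR = 15.3 / 4.4
PR = 3.477

3.477


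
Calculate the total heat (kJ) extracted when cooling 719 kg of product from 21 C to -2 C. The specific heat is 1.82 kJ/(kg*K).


dT = 21 - (-2) = 23 K
Q = m * cp * dT = 719 * 1.82 * 23
Q = 30097 kJ

30097


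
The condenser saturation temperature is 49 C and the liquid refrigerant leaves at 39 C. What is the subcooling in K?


Subcooling = T_cond - T_liquid
Subcooling = 49 - 39
Subcooling = 10 K

10


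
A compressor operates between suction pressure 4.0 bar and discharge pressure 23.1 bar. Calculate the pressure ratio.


PR = P_high / P_low
PR = 23.1 / 4.0
PR = 5.775

5.775


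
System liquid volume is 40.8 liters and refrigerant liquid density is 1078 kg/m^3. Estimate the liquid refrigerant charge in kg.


Charge = V * rho / 1000
Charge = 40.8 * 1078 / 1000
Charge = 43.98 kg

43.98


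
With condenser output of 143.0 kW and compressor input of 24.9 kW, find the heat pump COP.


COP_hp = Q_cond / W
COP_hp = 143.0 / 24.9
COP_hp = 5.743

5.743


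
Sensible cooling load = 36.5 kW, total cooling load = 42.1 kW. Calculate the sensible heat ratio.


SHR = Q_sensible / Q_total
SHR = 36.5 / 42.1
SHR = 0.867

0.867


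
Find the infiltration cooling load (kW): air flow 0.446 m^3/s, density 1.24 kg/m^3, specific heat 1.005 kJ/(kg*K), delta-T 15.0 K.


Q = V_dot * rho * cp * dT
Q = 0.446 * 1.24 * 1.005 * 15.0
Q = 8.337 kW

8.337


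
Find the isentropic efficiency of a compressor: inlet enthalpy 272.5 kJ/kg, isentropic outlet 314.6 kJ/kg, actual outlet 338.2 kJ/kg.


dh_ideal = 314.6 - 272.5 = 42.1 kJ/kg
dh_actual = 338.2 - 272.5 = 65.7 kJ/kg
eta_s = dh_ideal / dh_actual = 42.1 / 65.7
eta_s = 0.6408

0.6408


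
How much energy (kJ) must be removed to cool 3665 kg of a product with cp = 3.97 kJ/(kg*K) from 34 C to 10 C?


dT = 34 - (10) = 24 K
Q = m * cp * dT = 3665 * 3.97 * 24
Q = 349201 kJ

349201


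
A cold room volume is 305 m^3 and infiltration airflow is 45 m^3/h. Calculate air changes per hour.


ACH = flow / volume
ACH = 45 / 305
ACH = 0.148

0.148


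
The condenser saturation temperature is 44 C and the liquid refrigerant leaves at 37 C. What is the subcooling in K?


Subcooling = T_cond - T_liquid
Subcooling = 44 - 37
Subcooling = 7 K

7


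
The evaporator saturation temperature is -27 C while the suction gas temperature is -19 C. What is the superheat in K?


Superheat = T_suction - T_evap
Superheat = -19 - (-27)
Superheat = 8 K

8


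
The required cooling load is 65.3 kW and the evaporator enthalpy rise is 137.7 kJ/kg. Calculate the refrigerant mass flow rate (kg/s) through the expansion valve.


m_dot = Q / dh
m_dot = 65.3 / 137.7
m_dot = 0.4742 kg/s

0.4742


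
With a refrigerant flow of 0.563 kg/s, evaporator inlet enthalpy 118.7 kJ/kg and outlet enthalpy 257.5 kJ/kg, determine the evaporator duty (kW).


dh = 257.5 - 118.7 = 138.8 kJ/kg
Q_evap = m_dot * dh = 0.563 * 138.8
Q_evap = 78.14 kW

78.14


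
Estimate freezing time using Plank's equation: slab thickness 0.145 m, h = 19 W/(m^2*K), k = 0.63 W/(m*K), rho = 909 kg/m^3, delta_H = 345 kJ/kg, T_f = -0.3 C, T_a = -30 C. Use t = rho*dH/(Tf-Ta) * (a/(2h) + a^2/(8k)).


dT = -0.3 - (-30) = 29.7 K
term1 = a/(2h) = 0.145/(2*19) = 0.003815789474
term2 = a^2/(8k) = 0.145^2/(8*0.63) = 0.004171626984
t = rho*dH*1000/dT * (term1 + term2)
t = 909*345*1000/29.7 * (0.003815789474 + 0.004171626984)
t = 84340 s

84340


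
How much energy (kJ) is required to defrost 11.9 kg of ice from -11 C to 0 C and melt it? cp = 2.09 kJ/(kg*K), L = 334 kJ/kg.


Sensible heat = cp * dT = 2.09 * 11 = 22.99 kJ/kg
Total per kg = 22.99 + 334 = 356.99 kJ/kg
Q = m * total = 11.9 * 356.99
Q = 4248.2 kJ

4248.2


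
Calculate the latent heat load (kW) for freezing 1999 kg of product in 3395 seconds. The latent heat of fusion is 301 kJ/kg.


Q_lat = m * h_fg / t
Q_lat = 1999 * 301 / 3395
Q_lat = 177.23 kW

177.23


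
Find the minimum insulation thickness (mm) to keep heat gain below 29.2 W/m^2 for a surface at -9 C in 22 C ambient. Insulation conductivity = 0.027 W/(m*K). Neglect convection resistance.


dT = 22 - (-9) = 31 K
thickness = k * dT / q_max * 1000
thickness = 0.027 * 31 / 29.2 * 1000
thickness = 28.7 mm

28.7


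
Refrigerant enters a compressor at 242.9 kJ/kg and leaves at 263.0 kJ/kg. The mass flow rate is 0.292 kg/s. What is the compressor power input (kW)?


dh = 263.0 - 242.9 = 20.1 kJ/kg
W = m_dot * dh = 0.292 * 20.1 = 5.87 kW

5.87


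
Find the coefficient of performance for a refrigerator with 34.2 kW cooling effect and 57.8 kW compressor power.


COP = Q_evap / W
COP = 34.2 / 57.8
COP = 0.592

0.592


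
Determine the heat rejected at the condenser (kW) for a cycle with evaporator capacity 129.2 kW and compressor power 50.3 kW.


Q_cond = Q_evap + W
Q_cond = 129.2 + 50.3
Q_cond = 179.5 kW

179.5
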